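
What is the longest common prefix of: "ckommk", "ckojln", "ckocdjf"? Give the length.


Words: ckommk, ckojln, ckocdjf
  Position 0: all 'c' => match
  Position 1: all 'k' => match
  Position 2: all 'o' => match
  Position 3: ('m', 'j', 'c') => mismatch, stop
LCP = "cko" (length 3)

3


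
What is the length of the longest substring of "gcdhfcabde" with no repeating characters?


Input: "gcdhfcabde"
Sliding window (track last position of each char):
  Position 0 ('g'): window [0,0] length 1 -- new best
  Position 1 ('c'): window [0,1] length 2 -- new best
  Position 2 ('d'): window [0,2] length 3 -- new best
  Position 3 ('h'): window [0,3] length 4 -- new best
  Position 4 ('f'): window [0,4] length 5 -- new best
  Position 5 ('c'): repeat (last at 1), move window start to 2
  Position 5 ('c'): window [2,5] length 4
  Position 6 ('a'): window [2,6] length 5
  Position 7 ('b'): window [2,7] length 6 -- new best
  Position 8 ('d'): repeat (last at 2), move window start to 3
  Position 8 ('d'): window [3,8] length 6
  Position 9 ('e'): window [3,9] length 7 -- new best
Longest substring with no repeats: "hfcabde" with length 7

7


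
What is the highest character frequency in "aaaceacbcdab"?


Input: aaaceacbcdab
Character counts:
  'a': 5
  'b': 2
  'c': 3
  'd': 1
  'e': 1
Maximum frequency: 5

5


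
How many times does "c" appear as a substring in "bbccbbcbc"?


Searching for "c" in "bbccbbcbc"
Scanning each position:
  Position 0: "b" => no
  Position 1: "b" => no
  Position 2: "c" => MATCH
  Position 3: "c" => MATCH
  Position 4: "b" => no
  Position 5: "b" => no
  Position 6: "c" => MATCH
  Position 7: "b" => no
  Position 8: "c" => MATCH
Total occurrences: 4

4


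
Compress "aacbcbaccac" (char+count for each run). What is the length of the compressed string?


Input: aacbcbaccac
Runs:
  'a' x 2 => "a2"
  'c' x 1 => "c1"
  'b' x 1 => "b1"
  'c' x 1 => "c1"
  'b' x 1 => "b1"
  'a' x 1 => "a1"
  'c' x 2 => "c2"
  'a' x 1 => "a1"
  'c' x 1 => "c1"
Compressed: "a2c1b1c1b1a1c2a1c1"
Compressed length: 18

18


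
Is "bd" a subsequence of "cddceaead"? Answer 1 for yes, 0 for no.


Check if "bd" is a subsequence of "cddceaead"
Greedy scan:
  Position 0 ('c'): no match needed
  Position 1 ('d'): no match needed
  Position 2 ('d'): no match needed
  Position 3 ('c'): no match needed
  Position 4 ('e'): no match needed
  Position 5 ('a'): no match needed
  Position 6 ('e'): no match needed
  Position 7 ('a'): no match needed
  Position 8 ('d'): no match needed
Only matched 0/2 characters => not a subsequence

0


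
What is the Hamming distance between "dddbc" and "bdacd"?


Comparing "dddbc" and "bdacd" position by position:
  Position 0: 'd' vs 'b' => differ
  Position 1: 'd' vs 'd' => same
  Position 2: 'd' vs 'a' => differ
  Position 3: 'b' vs 'c' => differ
  Position 4: 'c' vs 'd' => differ
Total differences (Hamming distance): 4

4


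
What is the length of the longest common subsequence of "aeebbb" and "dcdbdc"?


LCS of "aeebbb" and "dcdbdc"
DP table:
           d    c    d    b    d    c
      0    0    0    0    0    0    0
  a   0    0    0    0    0    0    0
  e   0    0    0    0    0    0    0
  e   0    0    0    0    0    0    0
  b   0    0    0    0    1    1    1
  b   0    0    0    0    1    1    1
  b   0    0    0    0    1    1    1
LCS length = dp[6][6] = 1

1


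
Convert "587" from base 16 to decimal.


Input: "587" in base 16
Positional expansion:
  Digit '5' (value 5) x 16^2 = 1280
  Digit '8' (value 8) x 16^1 = 128
  Digit '7' (value 7) x 16^0 = 7
Sum = 1415

1415


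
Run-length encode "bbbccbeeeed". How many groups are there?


Input: bbbccbeeeed
Scanning for consecutive runs:
  Group 1: 'b' x 3 (positions 0-2)
  Group 2: 'c' x 2 (positions 3-4)
  Group 3: 'b' x 1 (positions 5-5)
  Group 4: 'e' x 4 (positions 6-9)
  Group 5: 'd' x 1 (positions 10-10)
Total groups: 5

5


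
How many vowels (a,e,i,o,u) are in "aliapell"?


Input: aliapell
Checking each character:
  'a' at position 0: vowel (running total: 1)
  'l' at position 1: consonant
  'i' at position 2: vowel (running total: 2)
  'a' at position 3: vowel (running total: 3)
  'p' at position 4: consonant
  'e' at position 5: vowel (running total: 4)
  'l' at position 6: consonant
  'l' at position 7: consonant
Total vowels: 4

4


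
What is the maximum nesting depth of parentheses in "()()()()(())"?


Input: "()()()()(())"
Tracking depth:
  Position 0 '(': depth becomes 1
  Position 1 ')': depth becomes 0
  Position 2 '(': depth becomes 1
  Position 3 ')': depth becomes 0
  Position 4 '(': depth becomes 1
  Position 5 ')': depth becomes 0
  Position 6 '(': depth becomes 1
  Position 7 ')': depth becomes 0
  Position 8 '(': depth becomes 1
  Position 9 '(': depth becomes 2
  Position 10 ')': depth becomes 1
  Position 11 ')': depth becomes 0
Maximum depth reached: 2

2


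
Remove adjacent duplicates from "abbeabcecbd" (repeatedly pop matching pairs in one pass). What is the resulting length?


Input: abbeabcecbd
Stack-based adjacent duplicate removal:
  Read 'a': push. Stack: a
  Read 'b': push. Stack: ab
  Read 'b': matches stack top 'b' => pop. Stack: a
  Read 'e': push. Stack: ae
  Read 'a': push. Stack: aea
  Read 'b': push. Stack: aeab
  Read 'c': push. Stack: aeabc
  Read 'e': push. Stack: aeabce
  Read 'c': push. Stack: aeabcec
  Read 'b': push. Stack: aeabcecb
  Read 'd': push. Stack: aeabcecbd
Final stack: "aeabcecbd" (length 9)

9


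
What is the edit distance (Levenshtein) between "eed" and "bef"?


Computing edit distance: "eed" -> "bef"
DP table:
           b    e    f
      0    1    2    3
  e   1    1    1    2
  e   2    2    1    2
  d   3    3    2    2
Edit distance = dp[3][3] = 2

2


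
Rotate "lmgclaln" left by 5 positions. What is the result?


Input: "lmgclaln", rotate left by 5
First 5 characters: "lmgcl"
Remaining characters: "aln"
Concatenate remaining + first: "aln" + "lmgcl" = "alnlmgcl"

alnlmgcl


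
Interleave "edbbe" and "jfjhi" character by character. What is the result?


Interleaving "edbbe" and "jfjhi":
  Position 0: 'e' from first, 'j' from second => "ej"
  Position 1: 'd' from first, 'f' from second => "df"
  Position 2: 'b' from first, 'j' from second => "bj"
  Position 3: 'b' from first, 'h' from second => "bh"
  Position 4: 'e' from first, 'i' from second => "ei"
Result: ejdfbjbhei

ejdfbjbhei


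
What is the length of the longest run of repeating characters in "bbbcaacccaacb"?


Input: "bbbcaacccaacb"
Scanning for longest run:
  Position 1 ('b'): continues run of 'b', length=2
  Position 2 ('b'): continues run of 'b', length=3
  Position 3 ('c'): new char, reset run to 1
  Position 4 ('a'): new char, reset run to 1
  Position 5 ('a'): continues run of 'a', length=2
  Position 6 ('c'): new char, reset run to 1
  Position 7 ('c'): continues run of 'c', length=2
  Position 8 ('c'): continues run of 'c', length=3
  Position 9 ('a'): new char, reset run to 1
  Position 10 ('a'): continues run of 'a', length=2
  Position 11 ('c'): new char, reset run to 1
  Position 12 ('b'): new char, reset run to 1
Longest run: 'b' with length 3

3


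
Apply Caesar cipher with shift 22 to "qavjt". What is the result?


Caesar cipher: shift "qavjt" by 22
  'q' (pos 16) + 22 = pos 12 = 'm'
  'a' (pos 0) + 22 = pos 22 = 'w'
  'v' (pos 21) + 22 = pos 17 = 'r'
  'j' (pos 9) + 22 = pos 5 = 'f'
  't' (pos 19) + 22 = pos 15 = 'p'
Result: mwrfp

mwrfp


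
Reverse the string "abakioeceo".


Input: abakioeceo
Reading characters right to left:
  Position 9: 'o'
  Position 8: 'e'
  Position 7: 'c'
  Position 6: 'e'
  Position 5: 'o'
  Position 4: 'i'
  Position 3: 'k'
  Position 2: 'a'
  Position 1: 'b'
  Position 0: 'a'
Reversed: oeceoikaba

oeceoikaba


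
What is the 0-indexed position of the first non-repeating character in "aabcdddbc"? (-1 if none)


Input: aabcdddbc
Character frequencies:
  'a': 2
  'b': 2
  'c': 2
  'd': 3
Scanning left to right for freq == 1:
  Position 0 ('a'): freq=2, skip
  Position 1 ('a'): freq=2, skip
  Position 2 ('b'): freq=2, skip
  Position 3 ('c'): freq=2, skip
  Position 4 ('d'): freq=3, skip
  Position 5 ('d'): freq=3, skip
  Position 6 ('d'): freq=3, skip
  Position 7 ('b'): freq=2, skip
  Position 8 ('c'): freq=2, skip
  No unique character found => answer = -1

-1


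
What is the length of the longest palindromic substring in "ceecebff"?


Input: "ceecebff"
Checking substrings for palindromes:
  [0:4] "ceec" (len 4) => palindrome
  [2:5] "ece" (len 3) => palindrome
  [1:3] "ee" (len 2) => palindrome
  [6:8] "ff" (len 2) => palindrome
Longest palindromic substring: "ceec" with length 4

4


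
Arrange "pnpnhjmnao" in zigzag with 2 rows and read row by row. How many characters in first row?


Zigzag "pnpnhjmnao" into 2 rows:
Placing characters:
  'p' => row 0
  'n' => row 1
  'p' => row 0
  'n' => row 1
  'h' => row 0
  'j' => row 1
  'm' => row 0
  'n' => row 1
  'a' => row 0
  'o' => row 1
Rows:
  Row 0: "pphma"
  Row 1: "nnjno"
First row length: 5

5


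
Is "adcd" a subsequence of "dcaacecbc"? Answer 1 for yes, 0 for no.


Check if "adcd" is a subsequence of "dcaacecbc"
Greedy scan:
  Position 0 ('d'): no match needed
  Position 1 ('c'): no match needed
  Position 2 ('a'): matches sub[0] = 'a'
  Position 3 ('a'): no match needed
  Position 4 ('c'): no match needed
  Position 5 ('e'): no match needed
  Position 6 ('c'): no match needed
  Position 7 ('b'): no match needed
  Position 8 ('c'): no match needed
Only matched 1/4 characters => not a subsequence

0


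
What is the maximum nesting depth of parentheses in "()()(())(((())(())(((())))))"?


Input: "()()(())(((())(())(((())))))"
Tracking depth:
  Position 0 '(': depth becomes 1
  Position 1 ')': depth becomes 0
  Position 2 '(': depth becomes 1
  Position 3 ')': depth becomes 0
  Position 4 '(': depth becomes 1
  Position 5 '(': depth becomes 2
  Position 6 ')': depth becomes 1
  Position 7 ')': depth becomes 0
  Position 8 '(': depth becomes 1
  Position 9 '(': depth becomes 2
  Position 10 '(': depth becomes 3
  Position 11 '(': depth becomes 4
  Position 12 ')': depth becomes 3
  Position 13 ')': depth becomes 2
  Position 14 '(': depth becomes 3
  Position 15 '(': depth becomes 4
  Position 16 ')': depth becomes 3
  Position 17 ')': depth becomes 2
  Position 18 '(': depth becomes 3
  Position 19 '(': depth becomes 4
  Position 20 '(': depth becomes 5
  Position 21 '(': depth becomes 6
  Position 22 ')': depth becomes 5
  Position 23 ')': depth becomes 4
  Position 24 ')': depth becomes 3
  Position 25 ')': depth becomes 2
  Position 26 ')': depth becomes 1
  Position 27 ')': depth becomes 0
Maximum depth reached: 6

6


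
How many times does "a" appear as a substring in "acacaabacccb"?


Searching for "a" in "acacaabacccb"
Scanning each position:
  Position 0: "a" => MATCH
  Position 1: "c" => no
  Position 2: "a" => MATCH
  Position 3: "c" => no
  Position 4: "a" => MATCH
  Position 5: "a" => MATCH
  Position 6: "b" => no
  Position 7: "a" => MATCH
  Position 8: "c" => no
  Position 9: "c" => no
  Position 10: "c" => no
  Position 11: "b" => no
Total occurrences: 5

5


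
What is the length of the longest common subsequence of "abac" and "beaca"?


LCS of "abac" and "beaca"
DP table:
           b    e    a    c    a
      0    0    0    0    0    0
  a   0    0    0    1    1    1
  b   0    1    1    1    1    1
  a   0    1    1    2    2    2
  c   0    1    1    2    3    3
LCS length = dp[4][5] = 3

3


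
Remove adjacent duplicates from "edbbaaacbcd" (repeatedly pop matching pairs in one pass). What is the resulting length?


Input: edbbaaacbcd
Stack-based adjacent duplicate removal:
  Read 'e': push. Stack: e
  Read 'd': push. Stack: ed
  Read 'b': push. Stack: edb
  Read 'b': matches stack top 'b' => pop. Stack: ed
  Read 'a': push. Stack: eda
  Read 'a': matches stack top 'a' => pop. Stack: ed
  Read 'a': push. Stack: eda
  Read 'c': push. Stack: edac
  Read 'b': push. Stack: edacb
  Read 'c': push. Stack: edacbc
  Read 'd': push. Stack: edacbcd
Final stack: "edacbcd" (length 7)

7


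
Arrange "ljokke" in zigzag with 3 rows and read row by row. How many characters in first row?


Zigzag "ljokke" into 3 rows:
Placing characters:
  'l' => row 0
  'j' => row 1
  'o' => row 2
  'k' => row 1
  'k' => row 0
  'e' => row 1
Rows:
  Row 0: "lk"
  Row 1: "jke"
  Row 2: "o"
First row length: 2

2


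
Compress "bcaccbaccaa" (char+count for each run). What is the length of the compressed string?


Input: bcaccbaccaa
Runs:
  'b' x 1 => "b1"
  'c' x 1 => "c1"
  'a' x 1 => "a1"
  'c' x 2 => "c2"
  'b' x 1 => "b1"
  'a' x 1 => "a1"
  'c' x 2 => "c2"
  'a' x 2 => "a2"
Compressed: "b1c1a1c2b1a1c2a2"
Compressed length: 16

16


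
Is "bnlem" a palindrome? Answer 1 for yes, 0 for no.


Input: bnlem
Reversed: melnb
  Compare pos 0 ('b') with pos 4 ('m'): MISMATCH
  Compare pos 1 ('n') with pos 3 ('e'): MISMATCH
Result: not a palindrome

0


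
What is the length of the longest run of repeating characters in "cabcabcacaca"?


Input: "cabcabcacaca"
Scanning for longest run:
  Position 1 ('a'): new char, reset run to 1
  Position 2 ('b'): new char, reset run to 1
  Position 3 ('c'): new char, reset run to 1
  Position 4 ('a'): new char, reset run to 1
  Position 5 ('b'): new char, reset run to 1
  Position 6 ('c'): new char, reset run to 1
  Position 7 ('a'): new char, reset run to 1
  Position 8 ('c'): new char, reset run to 1
  Position 9 ('a'): new char, reset run to 1
  Position 10 ('c'): new char, reset run to 1
  Position 11 ('a'): new char, reset run to 1
Longest run: 'c' with length 1

1


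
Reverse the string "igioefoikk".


Input: igioefoikk
Reading characters right to left:
  Position 9: 'k'
  Position 8: 'k'
  Position 7: 'i'
  Position 6: 'o'
  Position 5: 'f'
  Position 4: 'e'
  Position 3: 'o'
  Position 2: 'i'
  Position 1: 'g'
  Position 0: 'i'
Reversed: kkiofeoigi

kkiofeoigi


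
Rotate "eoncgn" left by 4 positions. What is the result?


Input: "eoncgn", rotate left by 4
First 4 characters: "eonc"
Remaining characters: "gn"
Concatenate remaining + first: "gn" + "eonc" = "gneonc"

gneonc


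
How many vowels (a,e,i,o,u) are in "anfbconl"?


Input: anfbconl
Checking each character:
  'a' at position 0: vowel (running total: 1)
  'n' at position 1: consonant
  'f' at position 2: consonant
  'b' at position 3: consonant
  'c' at position 4: consonant
  'o' at position 5: vowel (running total: 2)
  'n' at position 6: consonant
  'l' at position 7: consonant
Total vowels: 2

2


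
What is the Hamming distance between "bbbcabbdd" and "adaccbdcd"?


Comparing "bbbcabbdd" and "adaccbdcd" position by position:
  Position 0: 'b' vs 'a' => differ
  Position 1: 'b' vs 'd' => differ
  Position 2: 'b' vs 'a' => differ
  Position 3: 'c' vs 'c' => same
  Position 4: 'a' vs 'c' => differ
  Position 5: 'b' vs 'b' => same
  Position 6: 'b' vs 'd' => differ
  Position 7: 'd' vs 'c' => differ
  Position 8: 'd' vs 'd' => same
Total differences (Hamming distance): 6

6


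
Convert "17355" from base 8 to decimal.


Input: "17355" in base 8
Positional expansion:
  Digit '1' (value 1) x 8^4 = 4096
  Digit '7' (value 7) x 8^3 = 3584
  Digit '3' (value 3) x 8^2 = 192
  Digit '5' (value 5) x 8^1 = 40
  Digit '5' (value 5) x 8^0 = 5
Sum = 7917

7917


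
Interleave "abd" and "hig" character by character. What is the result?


Interleaving "abd" and "hig":
  Position 0: 'a' from first, 'h' from second => "ah"
  Position 1: 'b' from first, 'i' from second => "bi"
  Position 2: 'd' from first, 'g' from second => "dg"
Result: ahbidg

ahbidg


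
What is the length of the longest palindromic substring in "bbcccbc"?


Input: "bbcccbc"
Checking substrings for palindromes:
  [1:6] "bcccb" (len 5) => palindrome
  [2:5] "ccc" (len 3) => palindrome
  [4:7] "cbc" (len 3) => palindrome
  [0:2] "bb" (len 2) => palindrome
  [2:4] "cc" (len 2) => palindrome
  [3:5] "cc" (len 2) => palindrome
Longest palindromic substring: "bcccb" with length 5

5


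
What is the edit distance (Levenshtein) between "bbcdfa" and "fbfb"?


Computing edit distance: "bbcdfa" -> "fbfb"
DP table:
           f    b    f    b
      0    1    2    3    4
  b   1    1    1    2    3
  b   2    2    1    2    2
  c   3    3    2    2    3
  d   4    4    3    3    3
  f   5    4    4    3    4
  a   6    5    5    4    4
Edit distance = dp[6][4] = 4

4


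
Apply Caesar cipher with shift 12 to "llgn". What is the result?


Caesar cipher: shift "llgn" by 12
  'l' (pos 11) + 12 = pos 23 = 'x'
  'l' (pos 11) + 12 = pos 23 = 'x'
  'g' (pos 6) + 12 = pos 18 = 's'
  'n' (pos 13) + 12 = pos 25 = 'z'
Result: xxsz

xxsz


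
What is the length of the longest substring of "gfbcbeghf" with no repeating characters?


Input: "gfbcbeghf"
Sliding window (track last position of each char):
  Position 0 ('g'): window [0,0] length 1 -- new best
  Position 1 ('f'): window [0,1] length 2 -- new best
  Position 2 ('b'): window [0,2] length 3 -- new best
  Position 3 ('c'): window [0,3] length 4 -- new best
  Position 4 ('b'): repeat (last at 2), move window start to 3
  Position 4 ('b'): window [3,4] length 2
  Position 5 ('e'): window [3,5] length 3
  Position 6 ('g'): window [3,6] length 4
  Position 7 ('h'): window [3,7] length 5 -- new best
  Position 8 ('f'): window [3,8] length 6 -- new best
Longest substring with no repeats: "cbeghf" with length 6

6


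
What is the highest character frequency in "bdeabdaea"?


Input: bdeabdaea
Character counts:
  'a': 3
  'b': 2
  'd': 2
  'e': 2
Maximum frequency: 3

3


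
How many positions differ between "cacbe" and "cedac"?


Comparing "cacbe" and "cedac" position by position:
  Position 0: 'c' vs 'c' => same
  Position 1: 'a' vs 'e' => DIFFER
  Position 2: 'c' vs 'd' => DIFFER
  Position 3: 'b' vs 'a' => DIFFER
  Position 4: 'e' vs 'c' => DIFFER
Positions that differ: 4

4


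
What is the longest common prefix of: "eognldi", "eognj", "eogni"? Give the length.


Words: eognldi, eognj, eogni
  Position 0: all 'e' => match
  Position 1: all 'o' => match
  Position 2: all 'g' => match
  Position 3: all 'n' => match
  Position 4: ('l', 'j', 'i') => mismatch, stop
LCP = "eogn" (length 4)

4


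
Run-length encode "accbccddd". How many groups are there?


Input: accbccddd
Scanning for consecutive runs:
  Group 1: 'a' x 1 (positions 0-0)
  Group 2: 'c' x 2 (positions 1-2)
  Group 3: 'b' x 1 (positions 3-3)
  Group 4: 'c' x 2 (positions 4-5)
  Group 5: 'd' x 3 (positions 6-8)
Total groups: 5

5


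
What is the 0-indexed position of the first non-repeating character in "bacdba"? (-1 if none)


Input: bacdba
Character frequencies:
  'a': 2
  'b': 2
  'c': 1
  'd': 1
Scanning left to right for freq == 1:
  Position 0 ('b'): freq=2, skip
  Position 1 ('a'): freq=2, skip
  Position 2 ('c'): unique! => answer = 2

2


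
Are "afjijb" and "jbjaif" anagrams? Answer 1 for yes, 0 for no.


Strings: "afjijb", "jbjaif"
Sorted first:  abfijj
Sorted second: abfijj
Sorted forms match => anagrams

1


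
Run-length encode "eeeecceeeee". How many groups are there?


Input: eeeecceeeee
Scanning for consecutive runs:
  Group 1: 'e' x 4 (positions 0-3)
  Group 2: 'c' x 2 (positions 4-5)
  Group 3: 'e' x 5 (positions 6-10)
Total groups: 3

3


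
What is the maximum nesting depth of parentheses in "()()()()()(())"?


Input: "()()()()()(())"
Tracking depth:
  Position 0 '(': depth becomes 1
  Position 1 ')': depth becomes 0
  Position 2 '(': depth becomes 1
  Position 3 ')': depth becomes 0
  Position 4 '(': depth becomes 1
  Position 5 ')': depth becomes 0
  Position 6 '(': depth becomes 1
  Position 7 ')': depth becomes 0
  Position 8 '(': depth becomes 1
  Position 9 ')': depth becomes 0
  Position 10 '(': depth becomes 1
  Position 11 '(': depth becomes 2
  Position 12 ')': depth becomes 1
  Position 13 ')': depth becomes 0
Maximum depth reached: 2

2


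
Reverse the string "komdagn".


Input: komdagn
Reading characters right to left:
  Position 6: 'n'
  Position 5: 'g'
  Position 4: 'a'
  Position 3: 'd'
  Position 2: 'm'
  Position 1: 'o'
  Position 0: 'k'
Reversed: ngadmok

ngadmok


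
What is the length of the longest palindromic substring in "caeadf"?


Input: "caeadf"
Checking substrings for palindromes:
  [1:4] "aea" (len 3) => palindrome
Longest palindromic substring: "aea" with length 3

3


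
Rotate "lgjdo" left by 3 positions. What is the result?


Input: "lgjdo", rotate left by 3
First 3 characters: "lgj"
Remaining characters: "do"
Concatenate remaining + first: "do" + "lgj" = "dolgj"

dolgj


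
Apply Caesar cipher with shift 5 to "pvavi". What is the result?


Caesar cipher: shift "pvavi" by 5
  'p' (pos 15) + 5 = pos 20 = 'u'
  'v' (pos 21) + 5 = pos 0 = 'a'
  'a' (pos 0) + 5 = pos 5 = 'f'
  'v' (pos 21) + 5 = pos 0 = 'a'
  'i' (pos 8) + 5 = pos 13 = 'n'
Result: uafan

uafan


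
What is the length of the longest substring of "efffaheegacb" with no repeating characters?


Input: "efffaheegacb"
Sliding window (track last position of each char):
  Position 0 ('e'): window [0,0] length 1 -- new best
  Position 1 ('f'): window [0,1] length 2 -- new best
  Position 2 ('f'): repeat (last at 1), move window start to 2
  Position 2 ('f'): window [2,2] length 1
  Position 3 ('f'): repeat (last at 2), move window start to 3
  Position 3 ('f'): window [3,3] length 1
  Position 4 ('a'): window [3,4] length 2
  Position 5 ('h'): window [3,5] length 3 -- new best
  Position 6 ('e'): window [3,6] length 4 -- new best
  Position 7 ('e'): repeat (last at 6), move window start to 7
  Position 7 ('e'): window [7,7] length 1
  Position 8 ('g'): window [7,8] length 2
  Position 9 ('a'): window [7,9] length 3
  Position 10 ('c'): window [7,10] length 4
  Position 11 ('b'): window [7,11] length 5 -- new best
Longest substring with no repeats: "egacb" with length 5

5


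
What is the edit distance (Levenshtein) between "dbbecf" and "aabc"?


Computing edit distance: "dbbecf" -> "aabc"
DP table:
           a    a    b    c
      0    1    2    3    4
  d   1    1    2    3    4
  b   2    2    2    2    3
  b   3    3    3    2    3
  e   4    4    4    3    3
  c   5    5    5    4    3
  f   6    6    6    5    4
Edit distance = dp[6][4] = 4

4


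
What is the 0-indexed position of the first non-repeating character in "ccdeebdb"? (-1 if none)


Input: ccdeebdb
Character frequencies:
  'b': 2
  'c': 2
  'd': 2
  'e': 2
Scanning left to right for freq == 1:
  Position 0 ('c'): freq=2, skip
  Position 1 ('c'): freq=2, skip
  Position 2 ('d'): freq=2, skip
  Position 3 ('e'): freq=2, skip
  Position 4 ('e'): freq=2, skip
  Position 5 ('b'): freq=2, skip
  Position 6 ('d'): freq=2, skip
  Position 7 ('b'): freq=2, skip
  No unique character found => answer = -1

-1


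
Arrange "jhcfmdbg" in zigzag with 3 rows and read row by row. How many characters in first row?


Zigzag "jhcfmdbg" into 3 rows:
Placing characters:
  'j' => row 0
  'h' => row 1
  'c' => row 2
  'f' => row 1
  'm' => row 0
  'd' => row 1
  'b' => row 2
  'g' => row 1
Rows:
  Row 0: "jm"
  Row 1: "hfdg"
  Row 2: "cb"
First row length: 2

2


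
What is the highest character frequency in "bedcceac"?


Input: bedcceac
Character counts:
  'a': 1
  'b': 1
  'c': 3
  'd': 1
  'e': 2
Maximum frequency: 3

3


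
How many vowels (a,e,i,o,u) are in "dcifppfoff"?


Input: dcifppfoff
Checking each character:
  'd' at position 0: consonant
  'c' at position 1: consonant
  'i' at position 2: vowel (running total: 1)
  'f' at position 3: consonant
  'p' at position 4: consonant
  'p' at position 5: consonant
  'f' at position 6: consonant
  'o' at position 7: vowel (running total: 2)
  'f' at position 8: consonant
  'f' at position 9: consonant
Total vowels: 2

2


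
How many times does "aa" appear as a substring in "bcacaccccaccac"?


Searching for "aa" in "bcacaccccaccac"
Scanning each position:
  Position 0: "bc" => no
  Position 1: "ca" => no
  Position 2: "ac" => no
  Position 3: "ca" => no
  Position 4: "ac" => no
  Position 5: "cc" => no
  Position 6: "cc" => no
  Position 7: "cc" => no
  Position 8: "ca" => no
  Position 9: "ac" => no
  Position 10: "cc" => no
  Position 11: "ca" => no
  Position 12: "ac" => no
Total occurrences: 0

0


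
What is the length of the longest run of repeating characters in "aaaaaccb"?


Input: "aaaaaccb"
Scanning for longest run:
  Position 1 ('a'): continues run of 'a', length=2
  Position 2 ('a'): continues run of 'a', length=3
  Position 3 ('a'): continues run of 'a', length=4
  Position 4 ('a'): continues run of 'a', length=5
  Position 5 ('c'): new char, reset run to 1
  Position 6 ('c'): continues run of 'c', length=2
  Position 7 ('b'): new char, reset run to 1
Longest run: 'a' with length 5

5


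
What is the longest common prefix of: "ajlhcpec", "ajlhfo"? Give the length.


Words: ajlhcpec, ajlhfo
  Position 0: all 'a' => match
  Position 1: all 'j' => match
  Position 2: all 'l' => match
  Position 3: all 'h' => match
  Position 4: ('c', 'f') => mismatch, stop
LCP = "ajlh" (length 4)

4


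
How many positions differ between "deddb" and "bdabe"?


Comparing "deddb" and "bdabe" position by position:
  Position 0: 'd' vs 'b' => DIFFER
  Position 1: 'e' vs 'd' => DIFFER
  Position 2: 'd' vs 'a' => DIFFER
  Position 3: 'd' vs 'b' => DIFFER
  Position 4: 'b' vs 'e' => DIFFER
Positions that differ: 5

5


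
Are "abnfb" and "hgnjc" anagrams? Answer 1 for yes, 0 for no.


Strings: "abnfb", "hgnjc"
Sorted first:  abbfn
Sorted second: cghjn
Differ at position 0: 'a' vs 'c' => not anagrams

0


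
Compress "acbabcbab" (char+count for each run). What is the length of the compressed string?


Input: acbabcbab
Runs:
  'a' x 1 => "a1"
  'c' x 1 => "c1"
  'b' x 1 => "b1"
  'a' x 1 => "a1"
  'b' x 1 => "b1"
  'c' x 1 => "c1"
  'b' x 1 => "b1"
  'a' x 1 => "a1"
  'b' x 1 => "b1"
Compressed: "a1c1b1a1b1c1b1a1b1"
Compressed length: 18

18


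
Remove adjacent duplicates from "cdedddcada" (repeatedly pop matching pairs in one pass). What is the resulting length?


Input: cdedddcada
Stack-based adjacent duplicate removal:
  Read 'c': push. Stack: c
  Read 'd': push. Stack: cd
  Read 'e': push. Stack: cde
  Read 'd': push. Stack: cded
  Read 'd': matches stack top 'd' => pop. Stack: cde
  Read 'd': push. Stack: cded
  Read 'c': push. Stack: cdedc
  Read 'a': push. Stack: cdedca
  Read 'd': push. Stack: cdedcad
  Read 'a': push. Stack: cdedcada
Final stack: "cdedcada" (length 8)

8


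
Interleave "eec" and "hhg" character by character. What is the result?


Interleaving "eec" and "hhg":
  Position 0: 'e' from first, 'h' from second => "eh"
  Position 1: 'e' from first, 'h' from second => "eh"
  Position 2: 'c' from first, 'g' from second => "cg"
Result: ehehcg

ehehcg


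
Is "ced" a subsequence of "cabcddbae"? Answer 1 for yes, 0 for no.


Check if "ced" is a subsequence of "cabcddbae"
Greedy scan:
  Position 0 ('c'): matches sub[0] = 'c'
  Position 1 ('a'): no match needed
  Position 2 ('b'): no match needed
  Position 3 ('c'): no match needed
  Position 4 ('d'): no match needed
  Position 5 ('d'): no match needed
  Position 6 ('b'): no match needed
  Position 7 ('a'): no match needed
  Position 8 ('e'): matches sub[1] = 'e'
Only matched 2/3 characters => not a subsequence

0


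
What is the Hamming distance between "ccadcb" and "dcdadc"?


Comparing "ccadcb" and "dcdadc" position by position:
  Position 0: 'c' vs 'd' => differ
  Position 1: 'c' vs 'c' => same
  Position 2: 'a' vs 'd' => differ
  Position 3: 'd' vs 'a' => differ
  Position 4: 'c' vs 'd' => differ
  Position 5: 'b' vs 'c' => differ
Total differences (Hamming distance): 5

5


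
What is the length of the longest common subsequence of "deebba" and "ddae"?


LCS of "deebba" and "ddae"
DP table:
           d    d    a    e
      0    0    0    0    0
  d   0    1    1    1    1
  e   0    1    1    1    2
  e   0    1    1    1    2
  b   0    1    1    1    2
  b   0    1    1    1    2
  a   0    1    1    2    2
LCS length = dp[6][4] = 2

2


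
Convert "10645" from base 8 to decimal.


Input: "10645" in base 8
Positional expansion:
  Digit '1' (value 1) x 8^4 = 4096
  Digit '0' (value 0) x 8^3 = 0
  Digit '6' (value 6) x 8^2 = 384
  Digit '4' (value 4) x 8^1 = 32
  Digit '5' (value 5) x 8^0 = 5
Sum = 4517

4517


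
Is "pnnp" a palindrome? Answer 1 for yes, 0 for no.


Input: pnnp
Reversed: pnnp
  Compare pos 0 ('p') with pos 3 ('p'): match
  Compare pos 1 ('n') with pos 2 ('n'): match
Result: palindrome

1


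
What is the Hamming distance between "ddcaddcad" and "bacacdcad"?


Comparing "ddcaddcad" and "bacacdcad" position by position:
  Position 0: 'd' vs 'b' => differ
  Position 1: 'd' vs 'a' => differ
  Position 2: 'c' vs 'c' => same
  Position 3: 'a' vs 'a' => same
  Position 4: 'd' vs 'c' => differ
  Position 5: 'd' vs 'd' => same
  Position 6: 'c' vs 'c' => same
  Position 7: 'a' vs 'a' => same
  Position 8: 'd' vs 'd' => same
Total differences (Hamming distance): 3

3


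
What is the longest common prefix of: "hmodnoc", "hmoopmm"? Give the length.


Words: hmodnoc, hmoopmm
  Position 0: all 'h' => match
  Position 1: all 'm' => match
  Position 2: all 'o' => match
  Position 3: ('d', 'o') => mismatch, stop
LCP = "hmo" (length 3)

3


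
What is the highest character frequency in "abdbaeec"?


Input: abdbaeec
Character counts:
  'a': 2
  'b': 2
  'c': 1
  'd': 1
  'e': 2
Maximum frequency: 2

2


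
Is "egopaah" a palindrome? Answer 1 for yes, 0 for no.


Input: egopaah
Reversed: haapoge
  Compare pos 0 ('e') with pos 6 ('h'): MISMATCH
  Compare pos 1 ('g') with pos 5 ('a'): MISMATCH
  Compare pos 2 ('o') with pos 4 ('a'): MISMATCH
Result: not a palindrome

0


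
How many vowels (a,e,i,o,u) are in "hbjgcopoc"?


Input: hbjgcopoc
Checking each character:
  'h' at position 0: consonant
  'b' at position 1: consonant
  'j' at position 2: consonant
  'g' at position 3: consonant
  'c' at position 4: consonant
  'o' at position 5: vowel (running total: 1)
  'p' at position 6: consonant
  'o' at position 7: vowel (running total: 2)
  'c' at position 8: consonant
Total vowels: 2

2


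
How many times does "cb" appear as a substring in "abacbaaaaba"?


Searching for "cb" in "abacbaaaaba"
Scanning each position:
  Position 0: "ab" => no
  Position 1: "ba" => no
  Position 2: "ac" => no
  Position 3: "cb" => MATCH
  Position 4: "ba" => no
  Position 5: "aa" => no
  Position 6: "aa" => no
  Position 7: "aa" => no
  Position 8: "ab" => no
  Position 9: "ba" => no
Total occurrences: 1

1


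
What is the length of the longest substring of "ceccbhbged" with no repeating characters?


Input: "ceccbhbged"
Sliding window (track last position of each char):
  Position 0 ('c'): window [0,0] length 1 -- new best
  Position 1 ('e'): window [0,1] length 2 -- new best
  Position 2 ('c'): repeat (last at 0), move window start to 1
  Position 2 ('c'): window [1,2] length 2
  Position 3 ('c'): repeat (last at 2), move window start to 3
  Position 3 ('c'): window [3,3] length 1
  Position 4 ('b'): window [3,4] length 2
  Position 5 ('h'): window [3,5] length 3 -- new best
  Position 6 ('b'): repeat (last at 4), move window start to 5
  Position 6 ('b'): window [5,6] length 2
  Position 7 ('g'): window [5,7] length 3
  Position 8 ('e'): window [5,8] length 4 -- new best
  Position 9 ('d'): window [5,9] length 5 -- new best
Longest substring with no repeats: "hbged" with length 5

5


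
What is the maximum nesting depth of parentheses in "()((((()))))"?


Input: "()((((()))))"
Tracking depth:
  Position 0 '(': depth becomes 1
  Position 1 ')': depth becomes 0
  Position 2 '(': depth becomes 1
  Position 3 '(': depth becomes 2
  Position 4 '(': depth becomes 3
  Position 5 '(': depth becomes 4
  Position 6 '(': depth becomes 5
  Position 7 ')': depth becomes 4
  Position 8 ')': depth becomes 3
  Position 9 ')': depth becomes 2
  Position 10 ')': depth becomes 1
  Position 11 ')': depth becomes 0
Maximum depth reached: 5

5


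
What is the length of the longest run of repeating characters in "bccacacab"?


Input: "bccacacab"
Scanning for longest run:
  Position 1 ('c'): new char, reset run to 1
  Position 2 ('c'): continues run of 'c', length=2
  Position 3 ('a'): new char, reset run to 1
  Position 4 ('c'): new char, reset run to 1
  Position 5 ('a'): new char, reset run to 1
  Position 6 ('c'): new char, reset run to 1
  Position 7 ('a'): new char, reset run to 1
  Position 8 ('b'): new char, reset run to 1
Longest run: 'c' with length 2

2


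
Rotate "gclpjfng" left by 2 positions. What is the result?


Input: "gclpjfng", rotate left by 2
First 2 characters: "gc"
Remaining characters: "lpjfng"
Concatenate remaining + first: "lpjfng" + "gc" = "lpjfnggc"

lpjfnggc


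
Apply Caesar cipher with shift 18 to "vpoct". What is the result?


Caesar cipher: shift "vpoct" by 18
  'v' (pos 21) + 18 = pos 13 = 'n'
  'p' (pos 15) + 18 = pos 7 = 'h'
  'o' (pos 14) + 18 = pos 6 = 'g'
  'c' (pos 2) + 18 = pos 20 = 'u'
  't' (pos 19) + 18 = pos 11 = 'l'
Result: nhgul

nhgul


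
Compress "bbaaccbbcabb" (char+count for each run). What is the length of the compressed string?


Input: bbaaccbbcabb
Runs:
  'b' x 2 => "b2"
  'a' x 2 => "a2"
  'c' x 2 => "c2"
  'b' x 2 => "b2"
  'c' x 1 => "c1"
  'a' x 1 => "a1"
  'b' x 2 => "b2"
Compressed: "b2a2c2b2c1a1b2"
Compressed length: 14

14


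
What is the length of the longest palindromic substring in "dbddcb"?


Input: "dbddcb"
Checking substrings for palindromes:
  [0:3] "dbd" (len 3) => palindrome
  [2:4] "dd" (len 2) => palindrome
Longest palindromic substring: "dbd" with length 3

3


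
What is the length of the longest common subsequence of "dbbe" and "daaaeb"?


LCS of "dbbe" and "daaaeb"
DP table:
           d    a    a    a    e    b
      0    0    0    0    0    0    0
  d   0    1    1    1    1    1    1
  b   0    1    1    1    1    1    2
  b   0    1    1    1    1    1    2
  e   0    1    1    1    1    2    2
LCS length = dp[4][6] = 2

2


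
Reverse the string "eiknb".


Input: eiknb
Reading characters right to left:
  Position 4: 'b'
  Position 3: 'n'
  Position 2: 'k'
  Position 1: 'i'
  Position 0: 'e'
Reversed: bnkie

bnkie


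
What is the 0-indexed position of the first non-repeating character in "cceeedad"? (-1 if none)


Input: cceeedad
Character frequencies:
  'a': 1
  'c': 2
  'd': 2
  'e': 3
Scanning left to right for freq == 1:
  Position 0 ('c'): freq=2, skip
  Position 1 ('c'): freq=2, skip
  Position 2 ('e'): freq=3, skip
  Position 3 ('e'): freq=3, skip
  Position 4 ('e'): freq=3, skip
  Position 5 ('d'): freq=2, skip
  Position 6 ('a'): unique! => answer = 6

6


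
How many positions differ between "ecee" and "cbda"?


Comparing "ecee" and "cbda" position by position:
  Position 0: 'e' vs 'c' => DIFFER
  Position 1: 'c' vs 'b' => DIFFER
  Position 2: 'e' vs 'd' => DIFFER
  Position 3: 'e' vs 'a' => DIFFER
Positions that differ: 4

4


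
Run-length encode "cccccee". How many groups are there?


Input: cccccee
Scanning for consecutive runs:
  Group 1: 'c' x 5 (positions 0-4)
  Group 2: 'e' x 2 (positions 5-6)
Total groups: 2

2


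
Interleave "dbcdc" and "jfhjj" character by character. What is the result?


Interleaving "dbcdc" and "jfhjj":
  Position 0: 'd' from first, 'j' from second => "dj"
  Position 1: 'b' from first, 'f' from second => "bf"
  Position 2: 'c' from first, 'h' from second => "ch"
  Position 3: 'd' from first, 'j' from second => "dj"
  Position 4: 'c' from first, 'j' from second => "cj"
Result: djbfchdjcj

djbfchdjcj


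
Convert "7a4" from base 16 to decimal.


Input: "7a4" in base 16
Positional expansion:
  Digit '7' (value 7) x 16^2 = 1792
  Digit 'a' (value 10) x 16^1 = 160
  Digit '4' (value 4) x 16^0 = 4
Sum = 1956

1956


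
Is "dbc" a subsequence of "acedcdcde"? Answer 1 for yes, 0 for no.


Check if "dbc" is a subsequence of "acedcdcde"
Greedy scan:
  Position 0 ('a'): no match needed
  Position 1 ('c'): no match needed
  Position 2 ('e'): no match needed
  Position 3 ('d'): matches sub[0] = 'd'
  Position 4 ('c'): no match needed
  Position 5 ('d'): no match needed
  Position 6 ('c'): no match needed
  Position 7 ('d'): no match needed
  Position 8 ('e'): no match needed
Only matched 1/3 characters => not a subsequence

0


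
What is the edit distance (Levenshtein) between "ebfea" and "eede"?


Computing edit distance: "ebfea" -> "eede"
DP table:
           e    e    d    e
      0    1    2    3    4
  e   1    0    1    2    3
  b   2    1    1    2    3
  f   3    2    2    2    3
  e   4    3    2    3    2
  a   5    4    3    3    3
Edit distance = dp[5][4] = 3

3


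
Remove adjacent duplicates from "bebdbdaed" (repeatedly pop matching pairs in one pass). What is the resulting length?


Input: bebdbdaed
Stack-based adjacent duplicate removal:
  Read 'b': push. Stack: b
  Read 'e': push. Stack: be
  Read 'b': push. Stack: beb
  Read 'd': push. Stack: bebd
  Read 'b': push. Stack: bebdb
  Read 'd': push. Stack: bebdbd
  Read 'a': push. Stack: bebdbda
  Read 'e': push. Stack: bebdbdae
  Read 'd': push. Stack: bebdbdaed
Final stack: "bebdbdaed" (length 9)

9


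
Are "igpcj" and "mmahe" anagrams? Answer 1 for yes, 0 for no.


Strings: "igpcj", "mmahe"
Sorted first:  cgijp
Sorted second: aehmm
Differ at position 0: 'c' vs 'a' => not anagrams

0


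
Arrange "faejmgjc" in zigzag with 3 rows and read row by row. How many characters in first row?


Zigzag "faejmgjc" into 3 rows:
Placing characters:
  'f' => row 0
  'a' => row 1
  'e' => row 2
  'j' => row 1
  'm' => row 0
  'g' => row 1
  'j' => row 2
  'c' => row 1
Rows:
  Row 0: "fm"
  Row 1: "ajgc"
  Row 2: "ej"
First row length: 2

2


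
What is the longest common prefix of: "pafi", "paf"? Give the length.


Words: pafi, paf
  Position 0: all 'p' => match
  Position 1: all 'a' => match
  Position 2: all 'f' => match
LCP = "paf" (length 3)

3


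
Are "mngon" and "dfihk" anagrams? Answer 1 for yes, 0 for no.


Strings: "mngon", "dfihk"
Sorted first:  gmnno
Sorted second: dfhik
Differ at position 0: 'g' vs 'd' => not anagrams

0


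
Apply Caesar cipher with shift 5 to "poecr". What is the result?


Caesar cipher: shift "poecr" by 5
  'p' (pos 15) + 5 = pos 20 = 'u'
  'o' (pos 14) + 5 = pos 19 = 't'
  'e' (pos 4) + 5 = pos 9 = 'j'
  'c' (pos 2) + 5 = pos 7 = 'h'
  'r' (pos 17) + 5 = pos 22 = 'w'
Result: utjhw

utjhw


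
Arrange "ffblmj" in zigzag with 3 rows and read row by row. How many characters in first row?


Zigzag "ffblmj" into 3 rows:
Placing characters:
  'f' => row 0
  'f' => row 1
  'b' => row 2
  'l' => row 1
  'm' => row 0
  'j' => row 1
Rows:
  Row 0: "fm"
  Row 1: "flj"
  Row 2: "b"
First row length: 2

2


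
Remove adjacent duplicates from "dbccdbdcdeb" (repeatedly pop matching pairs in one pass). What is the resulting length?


Input: dbccdbdcdeb
Stack-based adjacent duplicate removal:
  Read 'd': push. Stack: d
  Read 'b': push. Stack: db
  Read 'c': push. Stack: dbc
  Read 'c': matches stack top 'c' => pop. Stack: db
  Read 'd': push. Stack: dbd
  Read 'b': push. Stack: dbdb
  Read 'd': push. Stack: dbdbd
  Read 'c': push. Stack: dbdbdc
  Read 'd': push. Stack: dbdbdcd
  Read 'e': push. Stack: dbdbdcde
  Read 'b': push. Stack: dbdbdcdeb
Final stack: "dbdbdcdeb" (length 9)

9


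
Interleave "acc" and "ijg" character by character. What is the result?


Interleaving "acc" and "ijg":
  Position 0: 'a' from first, 'i' from second => "ai"
  Position 1: 'c' from first, 'j' from second => "cj"
  Position 2: 'c' from first, 'g' from second => "cg"
Result: aicjcg

aicjcg


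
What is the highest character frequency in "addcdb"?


Input: addcdb
Character counts:
  'a': 1
  'b': 1
  'c': 1
  'd': 3
Maximum frequency: 3

3


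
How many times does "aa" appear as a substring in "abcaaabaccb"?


Searching for "aa" in "abcaaabaccb"
Scanning each position:
  Position 0: "ab" => no
  Position 1: "bc" => no
  Position 2: "ca" => no
  Position 3: "aa" => MATCH
  Position 4: "aa" => MATCH
  Position 5: "ab" => no
  Position 6: "ba" => no
  Position 7: "ac" => no
  Position 8: "cc" => no
  Position 9: "cb" => no
Total occurrences: 2

2
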